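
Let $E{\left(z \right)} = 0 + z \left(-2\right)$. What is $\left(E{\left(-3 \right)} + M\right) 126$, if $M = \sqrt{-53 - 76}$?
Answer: $756 + 126 i \sqrt{129} \approx 756.0 + 1431.1 i$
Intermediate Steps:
$M = i \sqrt{129}$ ($M = \sqrt{-129} = i \sqrt{129} \approx 11.358 i$)
$E{\left(z \right)} = - 2 z$ ($E{\left(z \right)} = 0 - 2 z = - 2 z$)
$\left(E{\left(-3 \right)} + M\right) 126 = \left(\left(-2\right) \left(-3\right) + i \sqrt{129}\right) 126 = \left(6 + i \sqrt{129}\right) 126 = 756 + 126 i \sqrt{129}$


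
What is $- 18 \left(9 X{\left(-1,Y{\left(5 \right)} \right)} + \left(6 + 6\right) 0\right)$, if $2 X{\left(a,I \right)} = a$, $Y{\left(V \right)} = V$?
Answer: $81$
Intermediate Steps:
$X{\left(a,I \right)} = \frac{a}{2}$
$- 18 \left(9 X{\left(-1,Y{\left(5 \right)} \right)} + \left(6 + 6\right) 0\right) = - 18 \left(9 \cdot \frac{1}{2} \left(-1\right) + \left(6 + 6\right) 0\right) = - 18 \left(9 \left(- \frac{1}{2}\right) + 12 \cdot 0\right) = - 18 \left(- \frac{9}{2} + 0\right) = \left(-18\right) \left(- \frac{9}{2}\right) = 81$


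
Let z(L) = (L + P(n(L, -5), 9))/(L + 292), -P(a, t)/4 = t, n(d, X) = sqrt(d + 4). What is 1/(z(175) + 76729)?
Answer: 467/35832582 ≈ 1.3033e-5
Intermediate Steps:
n(d, X) = sqrt(4 + d)
P(a, t) = -4*t
z(L) = (-36 + L)/(292 + L) (z(L) = (L - 4*9)/(L + 292) = (L - 36)/(292 + L) = (-36 + L)/(292 + L))
1/(z(175) + 76729) = 1/((-36 + 175)/(292 + 175) + 76729) = 1/(139/467 + 76729) = 1/(35832582/467) = 467/35832582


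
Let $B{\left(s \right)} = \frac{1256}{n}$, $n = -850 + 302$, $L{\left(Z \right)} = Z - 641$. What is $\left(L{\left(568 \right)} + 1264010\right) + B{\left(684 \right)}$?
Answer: $\frac{173159055}{137} \approx 1.2639 \cdot 10^{6}$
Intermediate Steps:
$L{\left(Z \right)} = -641 + Z$
$n = -548$
$B{\left(s \right)} = - \frac{314}{137}$ ($B{\left(s \right)} = \frac{1256}{-548} = 1256 \left(- \frac{1}{548}\right) = - \frac{314}{137}$)
$\left(L{\left(568 \right)} + 1264010\right) + B{\left(684 \right)} = \left(\left(-641 + 568\right) + 1264010\right) - \frac{314}{137} = \left(-73 + 1264010\right) - \frac{314}{137} = 1263937 - \frac{314}{137} = \frac{173159055}{137}$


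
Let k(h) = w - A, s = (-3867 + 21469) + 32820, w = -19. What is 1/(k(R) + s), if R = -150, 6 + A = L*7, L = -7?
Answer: 1/50458 ≈ 1.9818e-5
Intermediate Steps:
A = -55 (A = -6 - 7*7 = -6 - 49 = -55)
s = 50422 (s = 17602 + 32820 = 50422)
k(h) = 36 (k(h) = -19 - 1*(-55) = -19 + 55 = 36)
1/(k(R) + s) = 1/(36 + 50422) = 1/50458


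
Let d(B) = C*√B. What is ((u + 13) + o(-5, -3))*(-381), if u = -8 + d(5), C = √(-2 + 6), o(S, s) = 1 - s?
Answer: -3429 - 762*√5 ≈ -5132.9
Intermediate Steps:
C = 2 (C = √4 = 2)
d(B) = 2*√B
u = -8 + 2*√5 ≈ -3.5279
((u + 13) + o(-5, -3))*(-381) = (((-8 + 2*√5) + 13) + (1 - 1*(-3)))*(-381) = ((5 + 2*√5) + (1 + 3))*(-381) = ((5 + 2*√5) + 4)*(-381) = (9 + 2*√5)*(-381) = -3429 - 762*√5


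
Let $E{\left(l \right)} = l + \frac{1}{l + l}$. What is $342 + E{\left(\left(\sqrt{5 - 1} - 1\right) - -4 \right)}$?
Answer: $\frac{3471}{10} \approx 347.1$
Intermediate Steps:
$E{\left(l \right)} = l + \frac{1}{2 l}$
$342 + E{\left(\left(\sqrt{5 - 1} - 1\right) - -4 \right)} = 342 + \left(\left(\left(\sqrt{5 - 1} - 1\right) - -4\right) + \frac{1}{2 \left(\left(\sqrt{5 - 1} - 1\right) - -4\right)}\right) = 342 + \left(\left(\left(\sqrt{4} - 1\right) + 4\right) + \frac{1}{2 \left(\left(\sqrt{4} - 1\right) + 4\right)}\right) = 342 + \left(\left(\left(2 - 1\right) + 4\right) + \frac{1}{2 \left(\left(2 - 1\right) + 4\right)}\right) = 342 + \left(\left(1 + 4\right) + \frac{1}{2 \left(1 + 4\right)}\right) = 342 + \left(5 + \frac{1}{2 \cdot 5}\right) = 342 + \left(5 + \frac{1}{2} \cdot \frac{1}{5}\right) = 342 + \left(5 + \frac{1}{10}\right) = 342 + \frac{51}{10} = \frac{3471}{10}$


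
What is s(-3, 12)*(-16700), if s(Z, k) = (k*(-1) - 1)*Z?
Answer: -651300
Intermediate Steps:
s(Z, k) = Z*(-1 - k) (s(Z, k) = (-k - 1)*Z = (-1 - k)*Z = Z*(-1 - k))
s(-3, 12)*(-16700) = -1*(-3)*(1 + 12)*(-16700) = -1*(-3)*13*(-16700) = 39*(-16700) = -651300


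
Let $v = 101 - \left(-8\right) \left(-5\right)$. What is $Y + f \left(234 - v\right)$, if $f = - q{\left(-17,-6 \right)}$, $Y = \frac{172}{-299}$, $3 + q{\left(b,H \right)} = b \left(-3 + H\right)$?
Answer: $- \frac{7759222}{299} \approx -25951.0$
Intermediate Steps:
$v = 61$ ($v = 101 - 40 = 61$)
$q{\left(b,H \right)} = -3 + b \left(-3 + H\right)$
$Y = - \frac{172}{299}$ ($Y = 172 \left(- \frac{1}{299}\right) = - \frac{172}{299} \approx -0.57525$)
$f = -150$ ($f = - (-3 - -51 - -102) = - (-3 + 51 + 102) = \left(-1\right) 150 = -150$)
$Y + f \left(234 - v\right) = - \frac{172}{299} - 150 \left(234 - 61\right) = - \frac{172}{299} - 25950 = - \frac{7759222}{299}$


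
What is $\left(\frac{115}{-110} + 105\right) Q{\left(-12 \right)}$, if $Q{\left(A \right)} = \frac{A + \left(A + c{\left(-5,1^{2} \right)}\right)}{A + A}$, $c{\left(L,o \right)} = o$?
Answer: $\frac{52601}{528} \approx 99.623$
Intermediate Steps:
$Q{\left(A \right)} = \frac{1 + 2 A}{2 A}$ ($Q{\left(A \right)} = \frac{A + \left(A + 1^{2}\right)}{A + A} = \frac{A + \left(A + 1\right)}{2 A} = \left(A + \left(1 + A\right)\right) \frac{1}{2 A} = \left(1 + 2 A\right) \frac{1}{2 A} = \frac{1 + 2 A}{2 A}$)
$\left(\frac{115}{-110} + 105\right) Q{\left(-12 \right)} = \left(\frac{115}{-110} + 105\right) \frac{\frac{1}{2} - 12}{-12} = \left(115 \left(- \frac{1}{110}\right) + 105\right) \left(\left(- \frac{1}{12}\right) \left(- \frac{23}{2}\right)\right) = \left(- \frac{23}{22} + 105\right) \frac{23}{24} = \frac{2287}{22} \cdot \frac{23}{24} = \frac{52601}{528}$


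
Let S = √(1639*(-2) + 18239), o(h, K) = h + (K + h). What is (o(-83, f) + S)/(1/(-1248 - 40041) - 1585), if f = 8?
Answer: 3261831/32721533 - 41289*√14961/65443066 ≈ 0.022514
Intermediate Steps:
o(h, K) = K + 2*h
S = √14961 (S = √(-3278 + 18239) = √14961 ≈ 122.32)
(o(-83, f) + S)/(1/(-1248 - 40041) - 1585) = ((8 + 2*(-83)) + √14961)/(1/(-1248 - 40041) - 1585) = ((8 - 166) + √14961)/(1/(-41289) - 1585) = (-158 + √14961)/(-1/41289 - 1585) = (-158 + √14961)/(-65443066/41289) = (-158 + √14961)*(-41289/65443066) = 3261831/32721533 - 41289*√14961/65443066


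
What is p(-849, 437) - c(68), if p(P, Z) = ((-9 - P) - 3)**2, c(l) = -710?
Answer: 701279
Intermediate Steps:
p(P, Z) = (-12 - P)**2
p(-849, 437) - c(68) = (12 - 849)**2 - 1*(-710) = (-837)**2 + 710 = 700569 + 710 = 701279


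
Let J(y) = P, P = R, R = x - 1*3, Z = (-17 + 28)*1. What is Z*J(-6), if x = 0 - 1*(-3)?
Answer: 0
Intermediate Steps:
Z = 11 (Z = 11*1 = 11)
x = 3 (x = 0 + 3 = 3)
R = 0 (R = 3 - 1*3 = 3 - 3 = 0)
P = 0
J(y) = 0
Z*J(-6) = 11*0 = 0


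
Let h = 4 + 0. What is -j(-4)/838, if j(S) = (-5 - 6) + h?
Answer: 7/838 ≈ 0.0083532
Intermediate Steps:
h = 4
j(S) = -7 (j(S) = (-5 - 6) + 4 = -11 + 4 = -7)
-j(-4)/838 = -(-7)/838 = -1*(-7/838) = 7/838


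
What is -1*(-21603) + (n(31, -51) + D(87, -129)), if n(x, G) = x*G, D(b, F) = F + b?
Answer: 19980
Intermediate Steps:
n(x, G) = G*x
-1*(-21603) + (n(31, -51) + D(87, -129)) = -1*(-21603) + (-51*31 + (-129 + 87)) = 21603 + (-1581 - 42) = 21603 - 1623 = 19980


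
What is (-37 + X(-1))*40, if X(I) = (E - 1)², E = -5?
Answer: -40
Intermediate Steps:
X(I) = 36 (X(I) = (-5 - 1)² = (-6)² = 36)
(-37 + X(-1))*40 = (-37 + 36)*40 = -1*40 = -40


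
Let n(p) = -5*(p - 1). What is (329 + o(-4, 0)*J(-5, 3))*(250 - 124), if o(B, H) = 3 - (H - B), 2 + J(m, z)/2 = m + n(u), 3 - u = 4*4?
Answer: 25578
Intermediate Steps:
u = -13 (u = 3 - 4*4 = 3 - 1*16 = 3 - 16 = -13)
n(p) = 5 - 5*p (n(p) = -5*(-1 + p) = 5 - 5*p)
J(m, z) = 136 + 2*m (J(m, z) = -4 + 2*(m + (5 - 5*(-13))) = -4 + 2*(m + (5 + 65)) = -4 + 2*(m + 70) = -4 + 2*(70 + m) = -4 + (140 + 2*m) = 136 + 2*m)
o(B, H) = 3 + B - H (o(B, H) = 3 + (B - H) = 3 + B - H)
(329 + o(-4, 0)*J(-5, 3))*(250 - 124) = (329 + (3 - 4 - 1*0)*(136 + 2*(-5)))*(250 - 124) = (329 + (3 - 4 + 0)*(136 - 10))*126 = (329 - 1*126)*126 = (329 - 126)*126 = 203*126 = 25578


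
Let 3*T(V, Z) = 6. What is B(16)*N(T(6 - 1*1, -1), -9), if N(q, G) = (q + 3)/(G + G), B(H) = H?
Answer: -40/9 ≈ -4.4444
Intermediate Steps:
T(V, Z) = 2 (T(V, Z) = (⅓)*6 = 2)
N(q, G) = (3 + q)/(2*G) (N(q, G) = (3 + q)/((2*G)) = (3 + q)*(1/(2*G)) = (3 + q)/(2*G))
B(16)*N(T(6 - 1*1, -1), -9) = 16*((½)*(3 + 2)/(-9)) = 16*((½)*(-⅑)*5) = 16*(-5/18) = -40/9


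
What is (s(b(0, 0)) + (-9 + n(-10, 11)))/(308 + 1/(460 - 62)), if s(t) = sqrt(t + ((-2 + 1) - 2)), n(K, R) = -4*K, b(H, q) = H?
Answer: 12338/122585 + 398*I*sqrt(3)/122585 ≈ 0.10065 + 0.0056235*I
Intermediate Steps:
s(t) = sqrt(-3 + t) (s(t) = sqrt(t + (-1 - 2)) = sqrt(t - 3) = sqrt(-3 + t))
(s(b(0, 0)) + (-9 + n(-10, 11)))/(308 + 1/(460 - 62)) = (sqrt(-3 + 0) + (-9 - 4*(-10)))/(308 + 1/(460 - 62)) = (sqrt(-3) + (-9 + 40))/(308 + 1/398) = (I*sqrt(3) + 31)/(308 + 1/398) = (31 + I*sqrt(3))/(122585/398) = (31 + I*sqrt(3))*(398/122585) = 12338/122585 + 398*I*sqrt(3)/122585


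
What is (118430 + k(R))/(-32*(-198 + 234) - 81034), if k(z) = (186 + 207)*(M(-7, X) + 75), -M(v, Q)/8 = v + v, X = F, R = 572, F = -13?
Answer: -191921/82186 ≈ -2.3352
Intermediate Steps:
X = -13
M(v, Q) = -16*v (M(v, Q) = -8*(v + v) = -16*v)
k(z) = 73491 (k(z) = (186 + 207)*(-16*(-7) + 75) = 393*(112 + 75) = 393*187 = 73491)
(118430 + k(R))/(-32*(-198 + 234) - 81034) = (118430 + 73491)/(-32*(-198 + 234) - 81034) = 191921/(-32*36 - 81034) = 191921/(-1152 - 81034) = 191921/(-82186) = 191921*(-1/82186) = -191921/82186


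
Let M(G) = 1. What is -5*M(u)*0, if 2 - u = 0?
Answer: 0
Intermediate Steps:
u = 2 (u = 2 - 1*0 = 2 + 0 = 2)
-5*M(u)*0 = -5*1*0 = -5*0 = 0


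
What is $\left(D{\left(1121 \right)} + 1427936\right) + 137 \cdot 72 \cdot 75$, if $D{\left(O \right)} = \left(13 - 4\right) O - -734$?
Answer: $2178559$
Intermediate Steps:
$D{\left(O \right)} = 734 + 9 O$ ($D{\left(O \right)} = 9 O + 734 = 734 + 9 O$)
$\left(D{\left(1121 \right)} + 1427936\right) + 137 \cdot 72 \cdot 75 = \left(\left(734 + 9 \cdot 1121\right) + 1427936\right) + 137 \cdot 72 \cdot 75 = \left(\left(734 + 10089\right) + 1427936\right) + 9864 \cdot 75 = \left(10823 + 1427936\right) + 739800 = 1438759 + 739800 = 2178559$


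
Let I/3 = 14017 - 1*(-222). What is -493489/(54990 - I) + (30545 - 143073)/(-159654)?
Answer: -12901072777/326572257 ≈ -39.505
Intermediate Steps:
I = 42717 (I = 3*(14017 - 1*(-222)) = 3*(14017 + 222) = 3*14239 = 42717)
-493489/(54990 - I) + (30545 - 143073)/(-159654) = -493489/(54990 - 1*42717) + (30545 - 143073)/(-159654) = -493489/(54990 - 42717) - 112528*(-1/159654) = -493489/12273 + 56264/79827 = -12901072777/326572257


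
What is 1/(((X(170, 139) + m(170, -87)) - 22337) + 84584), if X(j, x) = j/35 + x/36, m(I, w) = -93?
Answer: 252/15665005 ≈ 1.6087e-5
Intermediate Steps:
X(j, x) = j/35 + x/36 (X(j, x) = j*(1/35) + x*(1/36) = j/35 + x/36)
1/(((X(170, 139) + m(170, -87)) - 22337) + 84584) = 1/(((((1/35)*170 + (1/36)*139) - 93) - 22337) + 84584) = 1/((((34/7 + 139/36) - 93) - 22337) + 84584) = 1/(((2197/252 - 93) - 22337) + 84584) = 1/((-21239/252 - 22337) + 84584) = 1/(-5650163/252 + 84584) = 1/(15665005/252) = 252/15665005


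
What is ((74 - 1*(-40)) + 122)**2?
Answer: 55696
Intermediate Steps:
((74 - 1*(-40)) + 122)**2 = ((74 + 40) + 122)**2 = (114 + 122)**2 = 236**2 = 55696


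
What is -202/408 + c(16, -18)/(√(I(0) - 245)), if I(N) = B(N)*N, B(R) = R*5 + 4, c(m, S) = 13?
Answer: -101/204 - 13*I*√5/35 ≈ -0.4951 - 0.83054*I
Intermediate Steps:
B(R) = 4 + 5*R (B(R) = 5*R + 4 = 4 + 5*R)
I(N) = N*(4 + 5*N) (I(N) = (4 + 5*N)*N = N*(4 + 5*N))
-202/408 + c(16, -18)/(√(I(0) - 245)) = -202/408 + 13/(√(0*(4 + 5*0) - 245)) = -202*1/408 + 13/(√(0*(4 + 0) - 245)) = -101/204 + 13/(√(0*4 - 245)) = -101/204 + 13/(√(0 - 245)) = -101/204 + 13/(√(-245)) = -101/204 + 13/((7*I*√5)) = -101/204 + 13*(-I*√5/35) = -101/204 - 13*I*√5/35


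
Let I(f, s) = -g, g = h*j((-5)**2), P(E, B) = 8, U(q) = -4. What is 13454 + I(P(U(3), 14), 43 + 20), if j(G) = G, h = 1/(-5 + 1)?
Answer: 53841/4 ≈ 13460.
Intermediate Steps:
h = -1/4 (h = 1/(-4) = -1/4 ≈ -0.25000)
g = -25/4 (g = -1/4*(-5)**2 = -1/4*25 = -25/4 ≈ -6.2500)
I(f, s) = 25/4 (I(f, s) = -1*(-25/4) = 25/4)
13454 + I(P(U(3), 14), 43 + 20) = 13454 + 25/4 = 53841/4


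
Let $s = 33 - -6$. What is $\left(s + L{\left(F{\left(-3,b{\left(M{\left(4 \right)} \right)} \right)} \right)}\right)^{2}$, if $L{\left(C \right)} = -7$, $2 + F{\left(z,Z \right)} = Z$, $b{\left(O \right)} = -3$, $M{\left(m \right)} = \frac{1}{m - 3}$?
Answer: $1024$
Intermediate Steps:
$M{\left(m \right)} = \frac{1}{-3 + m}$
$F{\left(z,Z \right)} = -2 + Z$
$s = 39$ ($s = 33 + 6 = 39$)
$\left(s + L{\left(F{\left(-3,b{\left(M{\left(4 \right)} \right)} \right)} \right)}\right)^{2} = \left(39 - 7\right)^{2} = 32^{2} = 1024$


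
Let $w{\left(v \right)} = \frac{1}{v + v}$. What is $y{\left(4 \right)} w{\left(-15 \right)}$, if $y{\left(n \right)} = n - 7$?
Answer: $\frac{1}{10} \approx 0.1$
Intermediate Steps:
$w{\left(v \right)} = \frac{1}{2 v}$
$y{\left(n \right)} = -7 + n$
$y{\left(4 \right)} w{\left(-15 \right)} = \left(-7 + 4\right) \frac{1}{2 \left(-15\right)} = - 3 \cdot \frac{1}{2} \left(- \frac{1}{15}\right) = \left(-3\right) \left(- \frac{1}{30}\right) = \frac{1}{10}$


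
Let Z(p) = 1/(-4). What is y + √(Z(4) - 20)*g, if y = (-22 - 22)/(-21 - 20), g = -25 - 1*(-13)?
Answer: 44/41 - 54*I ≈ 1.0732 - 54.0*I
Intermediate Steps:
g = -12 (g = -25 + 13 = -12)
Z(p) = -¼
y = 44/41 (y = -44/(-41) = -44*(-1/41) = 44/41 ≈ 1.0732)
y + √(Z(4) - 20)*g = 44/41 + √(-¼ - 20)*(-12) = 44/41 + √(-81/4)*(-12) = 44/41 + (9*I/2)*(-12) = 44/41 - 54*I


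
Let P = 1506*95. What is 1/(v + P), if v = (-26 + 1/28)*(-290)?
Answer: 14/2108395 ≈ 6.6401e-6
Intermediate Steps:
P = 143070
v = 105415/14 (v = (-26 + 1/28)*(-290) = -727/28*(-290) = 105415/14 ≈ 7529.6)
1/(v + P) = 1/(105415/14 + 143070) = 1/(2108395/14) = 14/2108395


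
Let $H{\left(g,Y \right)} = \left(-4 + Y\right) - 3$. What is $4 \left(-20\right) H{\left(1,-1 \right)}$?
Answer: $640$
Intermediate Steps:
$H{\left(g,Y \right)} = -7 + Y$
$4 \left(-20\right) H{\left(1,-1 \right)} = 4 \left(-20\right) \left(-7 - 1\right) = \left(-80\right) \left(-8\right) = 640$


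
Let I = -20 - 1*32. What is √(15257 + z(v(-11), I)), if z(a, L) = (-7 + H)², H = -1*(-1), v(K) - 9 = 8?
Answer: √15293 ≈ 123.66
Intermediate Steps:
v(K) = 17 (v(K) = 9 + 8 = 17)
H = 1
I = -52 (I = -20 - 32 = -52)
z(a, L) = 36 (z(a, L) = (-7 + 1)² = (-6)² = 36)
√(15257 + z(v(-11), I)) = √(15257 + 36) = √15293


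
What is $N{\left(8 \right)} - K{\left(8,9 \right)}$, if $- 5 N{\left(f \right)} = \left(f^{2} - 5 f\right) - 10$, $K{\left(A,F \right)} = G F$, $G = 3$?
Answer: $- \frac{149}{5} \approx -29.8$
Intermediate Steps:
$K{\left(A,F \right)} = 3 F$
$N{\left(f \right)} = 2 + f - \frac{f^{2}}{5}$ ($N{\left(f \right)} = - \frac{\left(f^{2} - 5 f\right) - 10}{5} = - \frac{-10 + f^{2} - 5 f}{5} = 2 + f - \frac{f^{2}}{5}$)
$N{\left(8 \right)} - K{\left(8,9 \right)} = \left(2 + 8 - \frac{8^{2}}{5}\right) - 3 \cdot 9 = \left(2 + 8 - \frac{64}{5}\right) - 27 = - \frac{14}{5} - 27 = - \frac{149}{5}$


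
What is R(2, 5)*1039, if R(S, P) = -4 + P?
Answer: 1039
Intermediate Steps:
R(2, 5)*1039 = (-4 + 5)*1039 = 1*1039 = 1039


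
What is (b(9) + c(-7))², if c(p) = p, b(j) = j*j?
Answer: 5476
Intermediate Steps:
b(j) = j²
(b(9) + c(-7))² = (9² - 7)² = (81 - 7)² = 74² = 5476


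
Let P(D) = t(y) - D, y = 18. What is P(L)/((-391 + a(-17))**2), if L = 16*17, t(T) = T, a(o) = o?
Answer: -127/83232 ≈ -0.0015259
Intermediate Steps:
L = 272
P(D) = 18 - D
P(L)/((-391 + a(-17))**2) = (18 - 1*272)/((-391 - 17)**2) = (18 - 272)/((-408)**2) = -254/166464 = -254*1/166464 = -127/83232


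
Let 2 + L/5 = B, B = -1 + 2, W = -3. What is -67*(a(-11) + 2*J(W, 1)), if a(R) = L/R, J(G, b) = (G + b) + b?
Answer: 1139/11 ≈ 103.55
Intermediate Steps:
B = 1
L = -5 (L = -10 + 5*1 = -10 + 5 = -5)
J(G, b) = G + 2*b
a(R) = -5/R
-67*(a(-11) + 2*J(W, 1)) = -67*(-5/(-11) + 2*(-3 + 2*1)) = -67*(-5*(-1/11) + 2*(-3 + 2)) = -67*(5/11 + 2*(-1)) = -67*(5/11 - 2) = -67*(-17/11) = 1139/11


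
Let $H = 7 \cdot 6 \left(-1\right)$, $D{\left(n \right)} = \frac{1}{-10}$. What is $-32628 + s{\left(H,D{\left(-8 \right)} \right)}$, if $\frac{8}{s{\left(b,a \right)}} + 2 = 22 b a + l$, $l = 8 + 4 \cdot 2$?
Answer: $- \frac{4339514}{133} \approx -32628.0$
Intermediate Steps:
$D{\left(n \right)} = - \frac{1}{10}$
$H = -42$ ($H = 42 \left(-1\right) = -42$)
$l = 16$ ($l = 8 + 8 = 16$)
$s{\left(b,a \right)} = \frac{8}{14 + 22 a b}$ ($s{\left(b,a \right)} = \frac{8}{-2 + \left(22 b a + 16\right)} = \frac{8}{-2 + \left(22 a b + 16\right)} = \frac{8}{-2 + \left(16 + 22 a b\right)} = \frac{8}{14 + 22 a b}$)
$-32628 + s{\left(H,D{\left(-8 \right)} \right)} = -32628 + \frac{4}{7 + 11 \left(- \frac{1}{10}\right) \left(-42\right)} = -32628 + \frac{4}{7 + \frac{231}{5}} = -32628 + \frac{4}{\frac{266}{5}} = -32628 + 4 \cdot \frac{5}{266} = -32628 + \frac{10}{133} = - \frac{4339514}{133}$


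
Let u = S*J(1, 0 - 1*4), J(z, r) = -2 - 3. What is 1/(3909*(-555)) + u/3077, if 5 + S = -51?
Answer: 607455523/6675536115 ≈ 0.090997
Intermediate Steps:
S = -56 (S = -5 - 51 = -56)
J(z, r) = -5
u = 280 (u = -56*(-5) = 280)
1/(3909*(-555)) + u/3077 = 1/(3909*(-555)) + 280/3077 = (1/3909)*(-1/555) + 280*(1/3077) = -1/2169495 + 280/3077 = 607455523/6675536115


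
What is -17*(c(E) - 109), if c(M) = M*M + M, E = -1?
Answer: 1853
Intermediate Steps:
c(M) = M + M² (c(M) = M² + M = M + M²)
-17*(c(E) - 109) = -17*(-(1 - 1) - 109) = -17*(-1*0 - 109) = -17*(0 - 109) = -17*(-109) = 1853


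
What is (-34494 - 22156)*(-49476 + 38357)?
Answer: 629891350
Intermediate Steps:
(-34494 - 22156)*(-49476 + 38357) = -56650*(-11119) = 629891350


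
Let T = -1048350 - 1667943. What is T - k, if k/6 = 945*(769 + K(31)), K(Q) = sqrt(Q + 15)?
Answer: -7076523 - 5670*sqrt(46) ≈ -7.1150e+6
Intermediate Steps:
K(Q) = sqrt(15 + Q)
T = -2716293
k = 4360230 + 5670*sqrt(46) (k = 6*(945*(769 + sqrt(15 + 31))) = 6*(945*(769 + sqrt(46))) = 6*(726705 + 945*sqrt(46)) = 4360230 + 5670*sqrt(46) ≈ 4.3987e+6)
T - k = -2716293 - (4360230 + 5670*sqrt(46)) = -2716293 + (-4360230 - 5670*sqrt(46)) = -7076523 - 5670*sqrt(46)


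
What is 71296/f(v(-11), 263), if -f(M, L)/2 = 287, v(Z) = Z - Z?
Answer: -35648/287 ≈ -124.21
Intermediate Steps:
v(Z) = 0
f(M, L) = -574 (f(M, L) = -2*287 = -574)
71296/f(v(-11), 263) = 71296/(-574) = 71296*(-1/574) = -35648/287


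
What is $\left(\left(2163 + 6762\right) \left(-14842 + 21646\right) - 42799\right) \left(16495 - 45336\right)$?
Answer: $-1750155547741$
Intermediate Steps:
$\left(\left(2163 + 6762\right) \left(-14842 + 21646\right) - 42799\right) \left(16495 - 45336\right) = \left(8925 \cdot 6804 - 42799\right) \left(-28841\right) = \left(60725700 - 42799\right) \left(-28841\right) = 60682901 \left(-28841\right) = -1750155547741$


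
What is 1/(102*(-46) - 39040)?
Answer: -1/43732 ≈ -2.2867e-5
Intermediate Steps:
1/(102*(-46) - 39040) = 1/(-4692 - 39040) = 1/(-43732) = -1/43732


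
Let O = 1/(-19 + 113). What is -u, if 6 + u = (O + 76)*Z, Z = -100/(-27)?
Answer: -349636/1269 ≈ -275.52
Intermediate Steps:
Z = 100/27 (Z = -100*(-1/27) = 100/27 ≈ 3.7037)
O = 1/94 ≈ 0.010638
u = 349636/1269 (u = -6 + (1/94 + 76)*(100/27) = -6 + (7145/94)*(100/27) = -6 + 357250/1269 = 349636/1269 ≈ 275.52)
-u = -1*349636/1269 = -349636/1269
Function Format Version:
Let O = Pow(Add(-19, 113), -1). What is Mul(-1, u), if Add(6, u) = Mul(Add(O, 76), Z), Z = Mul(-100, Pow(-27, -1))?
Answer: Rational(-349636, 1269) ≈ -275.52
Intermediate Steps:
Z = Rational(100, 27) (Z = Mul(-100, Rational(-1, 27)) = Rational(100, 27) ≈ 3.7037)
O = Rational(1, 94) (O = Pow(94, -1) = Rational(1, 94) ≈ 0.010638)
u = Rational(349636, 1269) (u = Add(-6, Mul(Add(Rational(1, 94), 76), Rational(100, 27))) = Add(-6, Mul(Rational(7145, 94), Rational(100, 27))) = Add(-6, Rational(357250, 1269)) = Rational(349636, 1269) ≈ 275.52)
Mul(-1, u) = Mul(-1, Rational(349636, 1269)) = Rational(-349636, 1269)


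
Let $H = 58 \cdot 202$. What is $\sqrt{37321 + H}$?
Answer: $\sqrt{49037} \approx 221.44$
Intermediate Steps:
$H = 11716$
$\sqrt{37321 + H} = \sqrt{37321 + 11716} = \sqrt{49037}$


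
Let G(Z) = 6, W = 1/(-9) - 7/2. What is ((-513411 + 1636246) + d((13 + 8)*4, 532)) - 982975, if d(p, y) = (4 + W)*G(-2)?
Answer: 419587/3 ≈ 1.3986e+5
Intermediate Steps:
W = -65/18 (W = 1*(-1/9) - 7*1/2 = -1/9 - 7/2 = -65/18 ≈ -3.6111)
d(p, y) = 7/3 (d(p, y) = (4 - 65/18)*6 = (7/18)*6 = 7/3)
((-513411 + 1636246) + d((13 + 8)*4, 532)) - 982975 = ((-513411 + 1636246) + 7/3) - 982975 = (1122835 + 7/3) - 982975 = 3368512/3 - 982975 = 419587/3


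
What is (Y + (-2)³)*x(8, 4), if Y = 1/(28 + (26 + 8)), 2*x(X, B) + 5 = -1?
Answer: 1485/62 ≈ 23.952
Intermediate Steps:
x(X, B) = -3 (x(X, B) = -5/2 + (½)*(-1) = -5/2 - ½ = -3)
Y = 1/62 (Y = 1/(28 + 34) = 1/62 ≈ 0.016129)
(Y + (-2)³)*x(8, 4) = (1/62 + (-2)³)*(-3) = (1/62 - 8)*(-3) = -495/62*(-3) = 1485/62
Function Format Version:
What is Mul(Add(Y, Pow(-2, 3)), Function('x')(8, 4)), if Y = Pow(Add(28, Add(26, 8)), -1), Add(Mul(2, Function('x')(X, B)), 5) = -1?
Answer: Rational(1485, 62) ≈ 23.952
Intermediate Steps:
Function('x')(X, B) = -3 (Function('x')(X, B) = Add(Rational(-5, 2), Mul(Rational(1, 2), -1)) = Add(Rational(-5, 2), Rational(-1, 2)) = -3)
Y = Rational(1, 62) (Y = Pow(Add(28, 34), -1) = Pow(62, -1) = Rational(1, 62) ≈ 0.016129)
Mul(Add(Y, Pow(-2, 3)), Function('x')(8, 4)) = Mul(Add(Rational(1, 62), Pow(-2, 3)), -3) = Mul(Add(Rational(1, 62), -8), -3) = Mul(Rational(-495, 62), -3) = Rational(1485, 62)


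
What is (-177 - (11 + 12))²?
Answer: 40000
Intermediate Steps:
(-177 - (11 + 12))² = (-177 - 1*23)² = (-177 - 23)² = (-200)² = 40000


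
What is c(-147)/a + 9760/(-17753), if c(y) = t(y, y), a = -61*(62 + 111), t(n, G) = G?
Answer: -100387589/187347409 ≈ -0.53584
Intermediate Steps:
a = -10553 (a = -61*173 = -10553)
c(y) = y
c(-147)/a + 9760/(-17753) = -147/(-10553) + 9760/(-17753) = -147*(-1/10553) + 9760*(-1/17753) = 147/10553 - 9760/17753 = -100387589/187347409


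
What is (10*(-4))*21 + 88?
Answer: -752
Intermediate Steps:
(10*(-4))*21 + 88 = -40*21 + 88 = -840 + 88 = -752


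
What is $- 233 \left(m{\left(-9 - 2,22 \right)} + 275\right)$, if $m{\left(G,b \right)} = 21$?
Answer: $-68968$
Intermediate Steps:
$- 233 \left(m{\left(-9 - 2,22 \right)} + 275\right) = - 233 \left(21 + 275\right) = \left(-233\right) 296 = -68968$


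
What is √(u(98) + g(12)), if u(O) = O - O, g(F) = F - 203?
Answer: I*√191 ≈ 13.82*I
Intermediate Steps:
g(F) = -203 + F
u(O) = 0
√(u(98) + g(12)) = √(0 + (-203 + 12)) = √(0 - 191) = √(-191) = I*√191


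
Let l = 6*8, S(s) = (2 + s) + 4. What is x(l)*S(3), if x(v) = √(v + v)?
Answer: 36*√6 ≈ 88.182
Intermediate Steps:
S(s) = 6 + s
l = 48
x(v) = √2*√v (x(v) = √(2*v) = √2*√v)
x(l)*S(3) = (√2*√48)*(6 + 3) = (√2*(4*√3))*9 = (4*√6)*9 = 36*√6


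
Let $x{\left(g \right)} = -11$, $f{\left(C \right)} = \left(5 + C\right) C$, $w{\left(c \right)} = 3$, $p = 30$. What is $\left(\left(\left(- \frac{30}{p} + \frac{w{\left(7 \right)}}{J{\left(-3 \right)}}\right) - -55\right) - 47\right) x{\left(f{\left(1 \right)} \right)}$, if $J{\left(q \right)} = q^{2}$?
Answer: $- \frac{242}{3} \approx -80.667$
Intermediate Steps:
$f{\left(C \right)} = C \left(5 + C\right)$
$\left(\left(\left(- \frac{30}{p} + \frac{w{\left(7 \right)}}{J{\left(-3 \right)}}\right) - -55\right) - 47\right) x{\left(f{\left(1 \right)} \right)} = \left(\left(\left(- \frac{30}{30} + \frac{3}{\left(-3\right)^{2}}\right) - -55\right) - 47\right) \left(-11\right) = \left(\left(\left(\left(-30\right) \frac{1}{30} + \frac{3}{9}\right) + 55\right) - 47\right) \left(-11\right) = \left(\left(\left(-1 + 3 \cdot \frac{1}{9}\right) + 55\right) - 47\right) \left(-11\right) = \left(\left(\left(-1 + \frac{1}{3}\right) + 55\right) - 47\right) \left(-11\right) = \left(\left(- \frac{2}{3} + 55\right) - 47\right) \left(-11\right) = \left(\frac{163}{3} - 47\right) \left(-11\right) = \frac{22}{3} \left(-11\right) = - \frac{242}{3}$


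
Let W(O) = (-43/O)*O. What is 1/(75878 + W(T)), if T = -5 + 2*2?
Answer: 1/75835 ≈ 1.3187e-5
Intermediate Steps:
T = -1 (T = -5 + 4 = -1)
W(O) = -43
1/(75878 + W(T)) = 1/(75878 - 43) = 1/75835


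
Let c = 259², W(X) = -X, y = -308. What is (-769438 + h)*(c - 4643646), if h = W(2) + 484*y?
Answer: 4203629871280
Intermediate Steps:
h = -149074 (h = -1*2 + 484*(-308) = -2 - 149072 = -149074)
c = 67081
(-769438 + h)*(c - 4643646) = (-769438 - 149074)*(67081 - 4643646) = -918512*(-4576565) = 4203629871280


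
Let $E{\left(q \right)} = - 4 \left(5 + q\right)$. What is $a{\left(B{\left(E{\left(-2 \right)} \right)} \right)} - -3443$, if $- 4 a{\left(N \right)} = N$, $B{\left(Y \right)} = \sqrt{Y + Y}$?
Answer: $3443 - \frac{i \sqrt{6}}{2} \approx 3443.0 - 1.2247 i$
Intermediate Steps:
$E{\left(q \right)} = -20 - 4 q$
$B{\left(Y \right)} = \sqrt{2} \sqrt{Y}$ ($B{\left(Y \right)} = \sqrt{2 Y} = \sqrt{2} \sqrt{Y}$)
$a{\left(N \right)} = - \frac{N}{4}$
$a{\left(B{\left(E{\left(-2 \right)} \right)} \right)} - -3443 = - \frac{\sqrt{2} \sqrt{-20 - -8}}{4} - -3443 = - \frac{\sqrt{2} \sqrt{-20 + 8}}{4} + 3443 = - \frac{\sqrt{2} \sqrt{-12}}{4} + 3443 = - \frac{\sqrt{2} \cdot 2 i \sqrt{3}}{4} + 3443 = - \frac{2 i \sqrt{6}}{4} + 3443 = - \frac{i \sqrt{6}}{2} + 3443 = 3443 - \frac{i \sqrt{6}}{2}$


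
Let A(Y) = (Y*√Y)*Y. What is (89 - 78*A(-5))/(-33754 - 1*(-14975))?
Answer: -1/211 + 1950*I*√5/18779 ≈ -0.0047393 + 0.23219*I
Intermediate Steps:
A(Y) = Y^(5/2) (A(Y) = Y^(3/2)*Y = Y^(5/2))
(89 - 78*A(-5))/(-33754 - 1*(-14975)) = (89 - 1950*I*√5)/(-33754 - 1*(-14975)) = (89 - 1950*I*√5)/(-33754 + 14975) = (89 - 1950*I*√5)/(-18779) = (89 - 1950*I*√5)*(-1/18779) = -1/211 + 1950*I*√5/18779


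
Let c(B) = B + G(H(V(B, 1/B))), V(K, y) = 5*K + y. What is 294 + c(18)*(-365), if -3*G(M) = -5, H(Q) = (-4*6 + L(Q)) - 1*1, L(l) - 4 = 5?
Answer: -20653/3 ≈ -6884.3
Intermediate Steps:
L(l) = 9 (L(l) = 4 + 5 = 9)
V(K, y) = y + 5*K
H(Q) = -16 (H(Q) = (-4*6 + 9) - 1*1 = (-24 + 9) - 1 = -15 - 1 = -16)
G(M) = 5/3 (G(M) = -⅓*(-5) = 5/3)
c(B) = 5/3 + B (c(B) = B + 5/3 = 5/3 + B)
294 + c(18)*(-365) = 294 + (5/3 + 18)*(-365) = 294 + (59/3)*(-365) = 294 - 21535/3 = -20653/3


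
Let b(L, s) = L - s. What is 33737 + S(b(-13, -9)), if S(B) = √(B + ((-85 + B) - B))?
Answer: 33737 + I*√89 ≈ 33737.0 + 9.434*I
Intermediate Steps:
S(B) = √(-85 + B) (S(B) = √(B - 85) = √(-85 + B))
33737 + S(b(-13, -9)) = 33737 + √(-85 + (-13 - 1*(-9))) = 33737 + √(-85 + (-13 + 9)) = 33737 + √(-85 - 4) = 33737 + √(-89) = 33737 + I*√89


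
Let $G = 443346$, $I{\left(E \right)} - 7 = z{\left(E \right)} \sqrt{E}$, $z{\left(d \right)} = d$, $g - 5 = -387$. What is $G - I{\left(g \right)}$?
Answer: $443339 + 382 i \sqrt{382} \approx 4.4334 \cdot 10^{5} + 7466.1 i$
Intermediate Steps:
$g = -382$ ($g = 5 - 387 = -382$)
$I{\left(E \right)} = 7 + E^{\frac{3}{2}}$ ($I{\left(E \right)} = 7 + E \sqrt{E} = 7 + E^{\frac{3}{2}}$)
$G - I{\left(g \right)} = 443346 - \left(7 + \left(-382\right)^{\frac{3}{2}}\right) = 443346 - \left(7 - 382 i \sqrt{382}\right) = 443339 + 382 i \sqrt{382}$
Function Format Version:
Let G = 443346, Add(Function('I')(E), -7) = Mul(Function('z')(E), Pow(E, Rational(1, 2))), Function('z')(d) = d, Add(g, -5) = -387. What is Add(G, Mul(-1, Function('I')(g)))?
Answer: Add(443339, Mul(382, I, Pow(382, Rational(1, 2)))) ≈ Add(4.4334e+5, Mul(7466.1, I))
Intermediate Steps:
g = -382 (g = Add(5, -387) = -382)
Function('I')(E) = Add(7, Pow(E, Rational(3, 2))) (Function('I')(E) = Add(7, Mul(E, Pow(E, Rational(1, 2)))) = Add(7, Pow(E, Rational(3, 2))))
Add(G, Mul(-1, Function('I')(g))) = Add(443346, Mul(-1, Add(7, Pow(-382, Rational(3, 2))))) = Add(443346, Mul(-1, Add(7, Mul(-382, I, Pow(382, Rational(1, 2)))))) = Add(443346, Add(-7, Mul(382, I, Pow(382, Rational(1, 2))))) = Add(443339, Mul(382, I, Pow(382, Rational(1, 2))))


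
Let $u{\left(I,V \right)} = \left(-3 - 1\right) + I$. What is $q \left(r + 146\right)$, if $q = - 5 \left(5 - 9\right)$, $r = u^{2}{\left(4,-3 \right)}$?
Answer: $2920$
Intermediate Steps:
$u{\left(I,V \right)} = -4 + I$
$r = 0$ ($r = \left(-4 + 4\right)^{2} = 0^{2} = 0$)
$q = 20$ ($q = - 5 \left(-4\right) = \left(-1\right) \left(-20\right) = 20$)
$q \left(r + 146\right) = 20 \left(0 + 146\right) = 20 \cdot 146 = 2920$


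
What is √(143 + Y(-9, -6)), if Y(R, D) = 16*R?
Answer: I ≈ 1.0*I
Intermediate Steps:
√(143 + Y(-9, -6)) = √(143 + 16*(-9)) = √(143 - 144) = √(-1) = I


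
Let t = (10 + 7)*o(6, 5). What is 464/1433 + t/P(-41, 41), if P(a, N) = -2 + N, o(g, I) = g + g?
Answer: 103476/18629 ≈ 5.5546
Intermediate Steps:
o(g, I) = 2*g
t = 204 (t = (10 + 7)*(2*6) = 17*12 = 204)
464/1433 + t/P(-41, 41) = 464/1433 + 204/(-2 + 41) = 464*(1/1433) + 204/39 = 464/1433 + 204*(1/39) = 464/1433 + 68/13 = 103476/18629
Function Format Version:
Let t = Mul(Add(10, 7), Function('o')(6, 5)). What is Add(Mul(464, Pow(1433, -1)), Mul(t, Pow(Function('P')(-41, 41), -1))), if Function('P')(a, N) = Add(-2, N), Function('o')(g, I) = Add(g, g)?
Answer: Rational(103476, 18629) ≈ 5.5546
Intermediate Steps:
Function('o')(g, I) = Mul(2, g)
t = 204 (t = Mul(Add(10, 7), Mul(2, 6)) = Mul(17, 12) = 204)
Add(Mul(464, Pow(1433, -1)), Mul(t, Pow(Function('P')(-41, 41), -1))) = Add(Mul(464, Pow(1433, -1)), Mul(204, Pow(Add(-2, 41), -1))) = Add(Mul(464, Rational(1, 1433)), Mul(204, Pow(39, -1))) = Add(Rational(464, 1433), Mul(204, Rational(1, 39))) = Add(Rational(464, 1433), Rational(68, 13)) = Rational(103476, 18629)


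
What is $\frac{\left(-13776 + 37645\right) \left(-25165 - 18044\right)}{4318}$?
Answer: $- \frac{1031355621}{4318} \approx -2.3885 \cdot 10^{5}$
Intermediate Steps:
$\frac{\left(-13776 + 37645\right) \left(-25165 - 18044\right)}{4318} = 23869 \left(-43209\right) \frac{1}{4318} = \left(-1031355621\right) \frac{1}{4318} = - \frac{1031355621}{4318}$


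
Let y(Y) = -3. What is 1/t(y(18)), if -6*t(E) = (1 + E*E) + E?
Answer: -6/7 ≈ -0.85714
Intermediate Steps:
t(E) = -1/6 - E/6 - E**2/6 (t(E) = -((1 + E*E) + E)/6 = -((1 + E**2) + E)/6 = -(1 + E + E**2)/6 = -1/6 - E/6 - E**2/6)
1/t(y(18)) = 1/(-1/6 - 1/6*(-3) - 1/6*(-3)**2) = 1/(-1/6 + 1/2 - 1/6*9) = 1/(-1/6 + 1/2 - 3/2) = 1/(-7/6) = -6/7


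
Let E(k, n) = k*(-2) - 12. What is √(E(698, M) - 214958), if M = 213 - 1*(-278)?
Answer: I*√216366 ≈ 465.15*I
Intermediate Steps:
M = 491 (M = 213 + 278 = 491)
E(k, n) = -12 - 2*k (E(k, n) = -2*k - 12 = -12 - 2*k)
√(E(698, M) - 214958) = √((-12 - 2*698) - 214958) = √((-12 - 1396) - 214958) = √(-1408 - 214958) = √(-216366) = I*√216366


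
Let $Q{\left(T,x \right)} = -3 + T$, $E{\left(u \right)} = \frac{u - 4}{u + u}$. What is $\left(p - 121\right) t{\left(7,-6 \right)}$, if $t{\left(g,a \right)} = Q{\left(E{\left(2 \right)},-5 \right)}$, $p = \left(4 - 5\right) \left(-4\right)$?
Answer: $\frac{819}{2} \approx 409.5$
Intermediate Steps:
$E{\left(u \right)} = \frac{-4 + u}{2 u}$
$p = 4$ ($p = \left(-1\right) \left(-4\right) = 4$)
$t{\left(g,a \right)} = - \frac{7}{2}$ ($t{\left(g,a \right)} = -3 + \frac{-4 + 2}{2 \cdot 2} = -3 + \frac{1}{2} \cdot \frac{1}{2} \left(-2\right) = -3 - \frac{1}{2} = - \frac{7}{2}$)
$\left(p - 121\right) t{\left(7,-6 \right)} = \left(4 - 121\right) \left(- \frac{7}{2}\right) = \left(-117\right) \left(- \frac{7}{2}\right) = \frac{819}{2}$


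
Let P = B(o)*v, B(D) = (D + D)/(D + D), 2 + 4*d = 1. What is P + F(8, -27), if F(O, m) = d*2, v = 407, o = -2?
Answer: 813/2 ≈ 406.50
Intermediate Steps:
d = -¼ (d = -½ + (¼)*1 = -½ + ¼ = -¼ ≈ -0.25000)
F(O, m) = -½ (F(O, m) = -¼*2 = -½)
B(D) = 1 (B(D) = (2*D)/((2*D)) = (2*D)*(1/(2*D)) = 1)
P = 407 (P = 1*407 = 407)
P + F(8, -27) = 407 - ½ = 813/2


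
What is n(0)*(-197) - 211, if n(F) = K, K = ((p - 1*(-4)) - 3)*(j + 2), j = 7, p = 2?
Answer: -5530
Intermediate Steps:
K = 27 (K = ((2 - 1*(-4)) - 3)*(7 + 2) = ((2 + 4) - 3)*9 = (6 - 3)*9 = 3*9 = 27)
n(F) = 27
n(0)*(-197) - 211 = 27*(-197) - 211 = -5319 - 211 = -5530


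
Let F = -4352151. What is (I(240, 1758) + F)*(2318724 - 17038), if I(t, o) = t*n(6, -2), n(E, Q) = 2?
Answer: -10016180217306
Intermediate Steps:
I(t, o) = 2*t (I(t, o) = t*2 = 2*t)
(I(240, 1758) + F)*(2318724 - 17038) = (2*240 - 4352151)*(2318724 - 17038) = (480 - 4352151)*2301686 = -4351671*2301686 = -10016180217306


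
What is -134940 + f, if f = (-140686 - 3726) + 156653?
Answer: -122699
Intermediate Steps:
f = 12241 (f = -144412 + 156653 = 12241)
-134940 + f = -134940 + 12241 = -122699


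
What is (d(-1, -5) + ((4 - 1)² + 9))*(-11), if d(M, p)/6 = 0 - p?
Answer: -528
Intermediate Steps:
d(M, p) = -6*p (d(M, p) = 6*(0 - p) = 6*(-p) = -6*p)
(d(-1, -5) + ((4 - 1)² + 9))*(-11) = (-6*(-5) + ((4 - 1)² + 9))*(-11) = (30 + (3² + 9))*(-11) = (30 + (9 + 9))*(-11) = (30 + 18)*(-11) = 48*(-11) = -528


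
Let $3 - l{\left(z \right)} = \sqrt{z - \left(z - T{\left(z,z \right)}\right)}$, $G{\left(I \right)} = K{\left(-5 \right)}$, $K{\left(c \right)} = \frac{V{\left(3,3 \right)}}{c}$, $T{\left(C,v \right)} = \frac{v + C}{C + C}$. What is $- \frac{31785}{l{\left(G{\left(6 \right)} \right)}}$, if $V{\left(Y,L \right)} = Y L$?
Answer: $- \frac{31785}{2} \approx -15893.0$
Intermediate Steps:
$V{\left(Y,L \right)} = L Y$
$T{\left(C,v \right)} = \frac{C + v}{2 C}$
$K{\left(c \right)} = \frac{9}{c}$ ($K{\left(c \right)} = \frac{3 \cdot 3}{c} = \frac{9}{c}$)
$G{\left(I \right)} = - \frac{9}{5}$ ($G{\left(I \right)} = \frac{9}{-5} = 9 \left(- \frac{1}{5}\right) = - \frac{9}{5}$)
$l{\left(z \right)} = 2$ ($l{\left(z \right)} = 3 - \sqrt{z - \left(z - \frac{z + z}{2 z}\right)} = 3 - \sqrt{z - \left(z - \frac{2 z}{2 z}\right)} = 3 - \sqrt{z - \left(-1 + z\right)} = 3 - \sqrt{1} = 3 - 1 = 2$)
$- \frac{31785}{l{\left(G{\left(6 \right)} \right)}} = - \frac{31785}{2}$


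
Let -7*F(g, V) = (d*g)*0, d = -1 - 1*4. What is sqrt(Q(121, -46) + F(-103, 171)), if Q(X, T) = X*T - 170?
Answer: 2*I*sqrt(1434) ≈ 75.736*I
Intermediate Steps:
d = -5 (d = -1 - 4 = -5)
Q(X, T) = -170 + T*X (Q(X, T) = T*X - 170 = -170 + T*X)
F(g, V) = 0 (F(g, V) = -(-5*g)*0/7 = -1/7*0 = 0)
sqrt(Q(121, -46) + F(-103, 171)) = sqrt((-170 - 46*121) + 0) = sqrt((-170 - 5566) + 0) = sqrt(-5736 + 0) = sqrt(-5736) = 2*I*sqrt(1434)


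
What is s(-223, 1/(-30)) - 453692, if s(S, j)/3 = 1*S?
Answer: -454361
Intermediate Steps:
s(S, j) = 3*S (s(S, j) = 3*(1*S) = 3*S)
s(-223, 1/(-30)) - 453692 = 3*(-223) - 453692 = -669 - 453692 = -454361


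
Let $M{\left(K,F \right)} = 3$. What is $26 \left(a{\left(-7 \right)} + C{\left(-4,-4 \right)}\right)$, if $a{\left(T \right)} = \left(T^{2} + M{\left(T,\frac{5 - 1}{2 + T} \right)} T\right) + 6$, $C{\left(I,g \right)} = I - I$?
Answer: $884$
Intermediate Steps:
$C{\left(I,g \right)} = 0$
$a{\left(T \right)} = 6 + T^{2} + 3 T$ ($a{\left(T \right)} = \left(T^{2} + 3 T\right) + 6 = 6 + T^{2} + 3 T$)
$26 \left(a{\left(-7 \right)} + C{\left(-4,-4 \right)}\right) = 26 \left(\left(6 + \left(-7\right)^{2} + 3 \left(-7\right)\right) + 0\right) = 26 \left(\left(6 + 49 - 21\right) + 0\right) = 26 \left(34 + 0\right) = 26 \cdot 34 = 884$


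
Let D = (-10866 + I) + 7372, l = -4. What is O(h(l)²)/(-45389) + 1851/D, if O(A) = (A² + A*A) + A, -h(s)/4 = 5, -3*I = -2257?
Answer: -2887335117/373324525 ≈ -7.7341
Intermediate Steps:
I = 2257/3 (I = -⅓*(-2257) = 2257/3 ≈ 752.33)
h(s) = -20 (h(s) = -4*5 = -20)
D = -8225/3 (D = (-10866 + 2257/3) + 7372 = -30341/3 + 7372 = -8225/3 ≈ -2741.7)
O(A) = A + 2*A² (O(A) = (A² + A²) + A = 2*A² + A = A + 2*A²)
O(h(l)²)/(-45389) + 1851/D = ((-20)²*(1 + 2*(-20)²))/(-45389) + 1851/(-8225/3) = (400*(1 + 2*400))*(-1/45389) + 1851*(-3/8225) = (400*(1 + 800))*(-1/45389) - 5553/8225 = (400*801)*(-1/45389) - 5553/8225 = 320400*(-1/45389) - 5553/8225 = -320400/45389 - 5553/8225 = -2887335117/373324525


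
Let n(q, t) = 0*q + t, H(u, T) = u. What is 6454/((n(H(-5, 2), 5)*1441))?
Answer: 6454/7205 ≈ 0.89577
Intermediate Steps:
n(q, t) = t (n(q, t) = 0 + t = t)
6454/((n(H(-5, 2), 5)*1441)) = 6454/((5*1441)) = 6454/7205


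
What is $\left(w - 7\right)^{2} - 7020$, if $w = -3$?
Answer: $-6920$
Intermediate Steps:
$\left(w - 7\right)^{2} - 7020 = \left(-3 - 7\right)^{2} - 7020 = \left(-10\right)^{2} - 7020 = 100 - 7020 = -6920$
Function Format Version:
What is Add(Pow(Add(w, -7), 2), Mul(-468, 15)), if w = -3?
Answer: -6920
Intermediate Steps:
Add(Pow(Add(w, -7), 2), Mul(-468, 15)) = Add(Pow(Add(-3, -7), 2), Mul(-468, 15)) = Add(Pow(-10, 2), -7020) = Add(100, -7020) = -6920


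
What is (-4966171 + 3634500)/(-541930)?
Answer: 1331671/541930 ≈ 2.4573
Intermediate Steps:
(-4966171 + 3634500)/(-541930) = -1331671*(-1/541930) = 1331671/541930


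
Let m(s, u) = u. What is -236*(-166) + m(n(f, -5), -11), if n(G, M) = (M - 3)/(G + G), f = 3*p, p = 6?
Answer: 39165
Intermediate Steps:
f = 18 (f = 3*6 = 18)
n(G, M) = (-3 + M)/(2*G) (n(G, M) = (-3 + M)/((2*G)) = (-3 + M)*(1/(2*G)) = (-3 + M)/(2*G))
-236*(-166) + m(n(f, -5), -11) = -236*(-166) - 11 = 39176 - 11 = 39165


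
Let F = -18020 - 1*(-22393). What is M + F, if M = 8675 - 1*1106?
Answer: 11942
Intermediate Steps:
F = 4373 (F = -18020 + 22393 = 4373)
M = 7569 (M = 8675 - 1106 = 7569)
M + F = 7569 + 4373 = 11942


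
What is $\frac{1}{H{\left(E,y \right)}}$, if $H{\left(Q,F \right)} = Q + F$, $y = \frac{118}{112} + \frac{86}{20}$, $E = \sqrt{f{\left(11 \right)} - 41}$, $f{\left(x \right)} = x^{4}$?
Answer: $- \frac{419720}{1142392999} + \frac{784000 \sqrt{146}}{1142392999} \approx 0.0079249$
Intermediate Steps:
$E = 10 \sqrt{146}$ ($E = \sqrt{11^{4} - 41} = \sqrt{14641 - 41} = \sqrt{14600} = 10 \sqrt{146} \approx 120.83$)
$y = \frac{1499}{280}$ ($y = 118 \cdot \frac{1}{112} + 86 \cdot \frac{1}{20} = \frac{59}{56} + \frac{43}{10} = \frac{1499}{280} \approx 5.3536$)
$H{\left(Q,F \right)} = F + Q$
$\frac{1}{H{\left(E,y \right)}} = \frac{1}{\frac{1499}{280} + 10 \sqrt{146}}$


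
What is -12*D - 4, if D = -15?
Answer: 176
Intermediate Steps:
-12*D - 4 = -12*(-15) - 4 = 180 - 4 = 176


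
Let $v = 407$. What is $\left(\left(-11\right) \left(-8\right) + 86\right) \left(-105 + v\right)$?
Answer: $52548$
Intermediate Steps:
$\left(\left(-11\right) \left(-8\right) + 86\right) \left(-105 + v\right) = \left(\left(-11\right) \left(-8\right) + 86\right) \left(-105 + 407\right) = \left(88 + 86\right) 302 = 174 \cdot 302 = 52548$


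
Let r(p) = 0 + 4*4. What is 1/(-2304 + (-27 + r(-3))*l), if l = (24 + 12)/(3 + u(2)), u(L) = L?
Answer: -5/11916 ≈ -0.00041960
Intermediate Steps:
r(p) = 16 (r(p) = 0 + 16 = 16)
l = 36/5 (l = (24 + 12)/(3 + 2) = 36/5 ≈ 7.2000)
1/(-2304 + (-27 + r(-3))*l) = 1/(-2304 + (-27 + 16)*(36/5)) = 1/(-2304 - 11*36/5) = 1/(-2304 - 396/5) = 1/(-11916/5) = -5/11916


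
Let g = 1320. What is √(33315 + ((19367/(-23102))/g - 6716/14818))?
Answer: √106286995163634056482844595/56483696940 ≈ 182.52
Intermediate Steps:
√(33315 + ((19367/(-23102))/g - 6716/14818)) = √(33315 + ((19367/(-23102))/1320 - 6716/14818)) = √(33315 + ((19367*(-1/23102))*(1/1320) - 6716*1/14818)) = √(33315 + (-19367/23102*1/1320 - 3358/7409)) = √(33315 + (-19367/30494640 - 3358/7409)) = √(33315 - 102544491223/225934787760) = √(7526914909733177/225934787760) = √106286995163634056482844595/56483696940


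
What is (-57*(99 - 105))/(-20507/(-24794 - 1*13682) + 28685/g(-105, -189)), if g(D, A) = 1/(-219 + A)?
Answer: -13158792/450303075973 ≈ -2.9222e-5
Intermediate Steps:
(-57*(99 - 105))/(-20507/(-24794 - 1*13682) + 28685/g(-105, -189)) = (-57*(99 - 105))/(-20507/(-24794 - 1*13682) + 28685/(1/(-219 - 189))) = (-57*(-6))/(-20507/(-24794 - 13682) + 28685/(1/(-408))) = 342/(-20507/(-38476) + 28685/(-1/408)) = 342/(-20507*(-1/38476) + 28685*(-408)) = 342/(20507/38476 - 11703480) = 342/(-450303075973/38476) = 342*(-38476/450303075973) = -13158792/450303075973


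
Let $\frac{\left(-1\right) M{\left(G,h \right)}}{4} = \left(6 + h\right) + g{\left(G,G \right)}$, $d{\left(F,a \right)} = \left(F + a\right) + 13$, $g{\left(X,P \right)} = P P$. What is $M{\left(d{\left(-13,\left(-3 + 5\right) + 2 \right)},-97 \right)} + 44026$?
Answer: $44326$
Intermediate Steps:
$g{\left(X,P \right)} = P^{2}$
$d{\left(F,a \right)} = 13 + F + a$
$M{\left(G,h \right)} = -24 - 4 h - 4 G^{2}$ ($M{\left(G,h \right)} = - 4 \left(\left(6 + h\right) + G^{2}\right) = - 4 \left(6 + h + G^{2}\right) = -24 - 4 h - 4 G^{2}$)
$M{\left(d{\left(-13,\left(-3 + 5\right) + 2 \right)},-97 \right)} + 44026 = \left(-24 - -388 - 4 \left(13 - 13 + \left(\left(-3 + 5\right) + 2\right)\right)^{2}\right) + 44026 = \left(-24 + 388 - 4 \left(13 - 13 + \left(2 + 2\right)\right)^{2}\right) + 44026 = \left(-24 + 388 - 4 \left(13 - 13 + 4\right)^{2}\right) + 44026 = \left(-24 + 388 - 4 \cdot 4^{2}\right) + 44026 = \left(-24 + 388 - 64\right) + 44026 = 300 + 44026 = 44326$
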